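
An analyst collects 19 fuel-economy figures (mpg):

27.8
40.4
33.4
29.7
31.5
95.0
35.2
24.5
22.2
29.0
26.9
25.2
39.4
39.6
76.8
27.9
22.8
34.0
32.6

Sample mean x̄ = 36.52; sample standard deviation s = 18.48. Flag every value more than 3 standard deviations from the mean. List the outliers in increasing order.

Cutoffs at x̄ ± 3s: 36.52 ± 3·18.48 = [-18.92, 91.96].
95.0: z = 3.16, |z| > 3 → outlier.
Every other value lies within [-18.92, 91.96].

95.0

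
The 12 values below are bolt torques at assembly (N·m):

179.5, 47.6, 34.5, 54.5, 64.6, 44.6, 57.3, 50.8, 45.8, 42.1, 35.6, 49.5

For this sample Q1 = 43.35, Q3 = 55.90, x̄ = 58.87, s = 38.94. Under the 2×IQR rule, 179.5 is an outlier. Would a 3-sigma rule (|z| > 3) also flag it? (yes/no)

yes

z = (179.5 − 58.87) / 38.94 = 3.10.
|z| = 3.10 > 3.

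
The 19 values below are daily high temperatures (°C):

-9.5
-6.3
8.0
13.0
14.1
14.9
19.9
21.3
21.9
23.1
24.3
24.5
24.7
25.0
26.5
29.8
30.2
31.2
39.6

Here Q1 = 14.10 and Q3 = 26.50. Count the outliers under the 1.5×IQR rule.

IQR = 12.40; fences at 14.10 − 18.60 = -4.50 and 26.50 + 18.60 = 45.10.
Outside the cutoffs: -9.5, -6.3.

2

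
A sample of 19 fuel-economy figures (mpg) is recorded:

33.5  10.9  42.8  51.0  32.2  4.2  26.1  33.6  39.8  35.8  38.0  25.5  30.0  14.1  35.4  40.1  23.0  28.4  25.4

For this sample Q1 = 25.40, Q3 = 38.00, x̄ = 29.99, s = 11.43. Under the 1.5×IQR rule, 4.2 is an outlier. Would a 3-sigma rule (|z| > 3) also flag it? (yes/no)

z = (4.2 − 29.99) / 11.43 = -2.26.
|z| = 2.26 ≤ 3.

no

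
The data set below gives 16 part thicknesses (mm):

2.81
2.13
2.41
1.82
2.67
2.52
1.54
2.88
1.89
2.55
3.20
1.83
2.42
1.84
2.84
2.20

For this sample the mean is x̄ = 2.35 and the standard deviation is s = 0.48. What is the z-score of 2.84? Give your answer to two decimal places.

z = (2.84 − 2.35) / 0.48 = 1.02.

1.02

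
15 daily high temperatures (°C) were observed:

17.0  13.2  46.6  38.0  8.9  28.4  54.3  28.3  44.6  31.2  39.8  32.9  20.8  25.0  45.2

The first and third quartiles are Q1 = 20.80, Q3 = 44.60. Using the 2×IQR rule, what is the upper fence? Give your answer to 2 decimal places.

92.20

IQR = Q3 − Q1 = 44.60 − 20.80 = 23.80.
Lower fence = Q1 − 2·IQR = 20.80 − 47.60 = -26.80.
Upper fence = Q3 + 2·IQR = 44.60 + 47.60 = 92.20.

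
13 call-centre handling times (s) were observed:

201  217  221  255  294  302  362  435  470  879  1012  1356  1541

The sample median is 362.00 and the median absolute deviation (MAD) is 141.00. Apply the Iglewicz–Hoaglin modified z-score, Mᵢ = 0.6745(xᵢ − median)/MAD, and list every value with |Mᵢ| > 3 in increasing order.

1012, 1356, 1541

|Mᵢ| > 3 ⇔ |xᵢ − 362.00| > 3·141.00/0.6745 = 627.13.
So outliers lie outside [-265.13, 989.13].
1012: M = 3.11 → outlier.
1356: M = 4.75 → outlier.
1541: M = 5.64 → outlier.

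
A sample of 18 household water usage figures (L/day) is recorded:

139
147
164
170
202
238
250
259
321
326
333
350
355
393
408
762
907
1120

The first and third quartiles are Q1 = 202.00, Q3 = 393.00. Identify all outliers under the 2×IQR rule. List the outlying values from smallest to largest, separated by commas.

907, 1120

IQR = Q3 − Q1 = 393.00 − 202.00 = 191.00.
Lower fence = Q1 − 2·IQR = 202.00 − 382.00 = -180.00.
Upper fence = Q3 + 2·IQR = 393.00 + 382.00 = 775.00.
907 > 775.00 → outlier.
1120 > 775.00 → outlier.
All remaining values lie within [-180.00, 775.00].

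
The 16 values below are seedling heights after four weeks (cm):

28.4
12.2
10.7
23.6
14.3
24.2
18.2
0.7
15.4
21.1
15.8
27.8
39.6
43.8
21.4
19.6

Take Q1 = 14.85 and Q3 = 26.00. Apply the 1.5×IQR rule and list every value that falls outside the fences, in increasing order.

43.8

IQR = Q3 − Q1 = 26.00 − 14.85 = 11.15.
Lower fence = Q1 − 1.5·IQR = 14.85 − 16.725 = -1.875.
Upper fence = Q3 + 1.5·IQR = 26.00 + 16.725 = 42.725.
43.8 > 42.725 → outlier.
All remaining values lie within [-1.875, 42.725].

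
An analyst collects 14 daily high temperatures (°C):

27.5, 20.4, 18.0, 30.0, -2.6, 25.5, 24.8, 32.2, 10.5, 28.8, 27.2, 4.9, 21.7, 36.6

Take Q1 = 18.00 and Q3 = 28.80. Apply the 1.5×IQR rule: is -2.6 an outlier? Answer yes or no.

IQR = Q3 − Q1 = 28.80 − 18.00 = 10.80.
Lower fence = Q1 − 1.5·IQR = 18.00 − 16.20 = 1.80.
Upper fence = Q3 + 1.5·IQR = 28.80 + 16.20 = 45.00.
-2.6 lies below the lower fence.

yes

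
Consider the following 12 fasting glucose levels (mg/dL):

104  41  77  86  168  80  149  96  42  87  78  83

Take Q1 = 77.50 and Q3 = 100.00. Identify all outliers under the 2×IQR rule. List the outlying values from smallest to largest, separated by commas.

IQR = Q3 − Q1 = 100.00 − 77.50 = 22.50.
Lower fence = Q1 − 2·IQR = 77.50 − 45.00 = 32.50.
Upper fence = Q3 + 2·IQR = 100.00 + 45.00 = 145.00.
149 > 145.00 → outlier.
168 > 145.00 → outlier.
All remaining values lie within [32.50, 145.00].

149, 168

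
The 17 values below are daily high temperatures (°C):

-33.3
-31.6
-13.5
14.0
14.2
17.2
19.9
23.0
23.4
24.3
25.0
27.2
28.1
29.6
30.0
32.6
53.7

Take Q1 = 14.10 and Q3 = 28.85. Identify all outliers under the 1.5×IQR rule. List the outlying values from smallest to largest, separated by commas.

IQR = Q3 − Q1 = 28.85 − 14.10 = 14.75.
Lower fence = Q1 − 1.5·IQR = 14.10 − 22.125 = -8.025.
Upper fence = Q3 + 1.5·IQR = 28.85 + 22.125 = 50.975.
-33.3 < -8.025 → outlier.
-31.6 < -8.025 → outlier.
-13.5 < -8.025 → outlier.
53.7 > 50.975 → outlier.
All remaining values lie within [-8.025, 50.975].

-33.3, -31.6, -13.5, 53.7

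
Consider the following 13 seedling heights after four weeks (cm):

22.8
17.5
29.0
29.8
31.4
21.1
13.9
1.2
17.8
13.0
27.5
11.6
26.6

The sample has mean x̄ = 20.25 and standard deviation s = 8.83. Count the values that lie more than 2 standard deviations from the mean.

Cutoffs: x̄ ± 2s = [2.59, 37.91].
Outside the cutoffs: 1.2.

1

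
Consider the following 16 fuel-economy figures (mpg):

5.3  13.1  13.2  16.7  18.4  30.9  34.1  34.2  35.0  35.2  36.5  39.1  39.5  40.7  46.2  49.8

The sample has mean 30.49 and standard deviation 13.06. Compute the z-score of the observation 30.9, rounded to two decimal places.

0.03

z = (30.9 − 30.49) / 13.06 = 0.03.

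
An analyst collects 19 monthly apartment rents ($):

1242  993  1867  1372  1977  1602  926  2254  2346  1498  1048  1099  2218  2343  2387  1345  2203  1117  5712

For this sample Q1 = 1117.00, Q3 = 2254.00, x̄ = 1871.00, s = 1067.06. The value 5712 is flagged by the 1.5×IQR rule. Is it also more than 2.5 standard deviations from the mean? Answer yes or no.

z = (5712 − 1871.00) / 1067.06 = 3.60.
|z| = 3.60 > 2.5.

yes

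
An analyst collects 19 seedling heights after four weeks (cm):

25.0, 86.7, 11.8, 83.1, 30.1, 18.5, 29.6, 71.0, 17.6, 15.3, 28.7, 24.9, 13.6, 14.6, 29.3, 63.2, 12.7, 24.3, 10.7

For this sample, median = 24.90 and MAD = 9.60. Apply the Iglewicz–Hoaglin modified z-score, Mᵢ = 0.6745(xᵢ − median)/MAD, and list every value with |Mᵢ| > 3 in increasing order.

71.0, 83.1, 86.7

|Mᵢ| > 3 ⇔ |xᵢ − 24.90| > 3·9.60/0.6745 = 42.70.
So outliers lie outside [-17.80, 67.60].
71.0: M = 3.24 → outlier.
83.1: M = 4.09 → outlier.
86.7: M = 4.34 → outlier.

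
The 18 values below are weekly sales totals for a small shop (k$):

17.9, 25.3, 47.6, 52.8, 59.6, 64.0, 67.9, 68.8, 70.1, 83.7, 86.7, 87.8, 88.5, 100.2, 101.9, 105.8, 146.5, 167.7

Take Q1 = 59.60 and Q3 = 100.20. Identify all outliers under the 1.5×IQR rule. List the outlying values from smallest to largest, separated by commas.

IQR = Q3 − Q1 = 100.20 − 59.60 = 40.60.
Lower fence = Q1 − 1.5·IQR = 59.60 − 60.90 = -1.30.
Upper fence = Q3 + 1.5·IQR = 100.20 + 60.90 = 161.10.
167.7 > 161.10 → outlier.
All remaining values lie within [-1.30, 161.10].

167.7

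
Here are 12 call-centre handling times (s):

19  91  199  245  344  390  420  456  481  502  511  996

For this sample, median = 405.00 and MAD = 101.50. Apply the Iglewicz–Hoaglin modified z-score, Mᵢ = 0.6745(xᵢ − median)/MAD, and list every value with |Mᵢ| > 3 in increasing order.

996

|Mᵢ| > 3 ⇔ |xᵢ − 405.00| > 3·101.50/0.6745 = 451.45.
So outliers lie outside [-46.45, 856.45].
996: M = 3.93 → outlier.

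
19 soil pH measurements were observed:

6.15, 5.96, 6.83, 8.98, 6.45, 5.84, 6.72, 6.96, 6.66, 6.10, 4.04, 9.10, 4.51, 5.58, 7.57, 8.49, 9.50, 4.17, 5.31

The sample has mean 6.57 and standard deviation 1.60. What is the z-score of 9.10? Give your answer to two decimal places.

1.58

z = (9.10 − 6.57) / 1.60 = 1.58.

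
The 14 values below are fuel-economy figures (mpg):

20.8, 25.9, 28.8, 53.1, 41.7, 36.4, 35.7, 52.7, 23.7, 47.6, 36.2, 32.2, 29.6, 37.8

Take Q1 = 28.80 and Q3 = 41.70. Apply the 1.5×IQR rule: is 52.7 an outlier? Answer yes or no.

no

IQR = Q3 − Q1 = 41.70 − 28.80 = 12.90.
Lower fence = Q1 − 1.5·IQR = 28.80 − 19.35 = 9.45.
Upper fence = Q3 + 1.5·IQR = 41.70 + 19.35 = 61.05.
52.7 lies within [9.45, 61.05].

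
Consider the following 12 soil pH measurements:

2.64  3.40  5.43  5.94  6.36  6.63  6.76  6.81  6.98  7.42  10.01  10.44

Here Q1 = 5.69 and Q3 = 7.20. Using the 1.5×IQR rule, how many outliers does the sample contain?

4

IQR = 1.51; fences at 5.69 − 2.265 = 3.425 and 7.20 + 2.265 = 9.465.
Outside the cutoffs: 2.64, 3.40, 10.01, 10.44.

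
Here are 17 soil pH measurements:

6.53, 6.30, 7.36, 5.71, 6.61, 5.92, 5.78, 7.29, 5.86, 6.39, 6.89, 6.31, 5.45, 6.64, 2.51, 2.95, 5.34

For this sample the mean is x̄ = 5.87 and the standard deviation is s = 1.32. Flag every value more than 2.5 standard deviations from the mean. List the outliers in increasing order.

Cutoffs at x̄ ± 2.5s: 5.87 ± 2.5·1.32 = [2.57, 9.17].
2.51: z = -2.55, |z| > 2.5 → outlier.
Every other value lies within [2.57, 9.17].

2.51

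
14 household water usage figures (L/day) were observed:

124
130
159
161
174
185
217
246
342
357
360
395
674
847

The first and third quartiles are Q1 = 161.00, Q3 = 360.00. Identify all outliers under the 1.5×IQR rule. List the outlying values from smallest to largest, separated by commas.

IQR = Q3 − Q1 = 360.00 − 161.00 = 199.00.
Lower fence = Q1 − 1.5·IQR = 161.00 − 298.50 = -137.50.
Upper fence = Q3 + 1.5·IQR = 360.00 + 298.50 = 658.50.
674 > 658.50 → outlier.
847 > 658.50 → outlier.
All remaining values lie within [-137.50, 658.50].

674, 847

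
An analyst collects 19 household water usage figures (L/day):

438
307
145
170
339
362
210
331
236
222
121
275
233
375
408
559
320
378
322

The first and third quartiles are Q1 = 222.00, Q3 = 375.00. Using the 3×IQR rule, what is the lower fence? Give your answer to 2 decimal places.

IQR = Q3 − Q1 = 375.00 − 222.00 = 153.00.
Lower fence = Q1 − 3·IQR = 222.00 − 459.00 = -237.00.
Upper fence = Q3 + 3·IQR = 375.00 + 459.00 = 834.00.

-237.00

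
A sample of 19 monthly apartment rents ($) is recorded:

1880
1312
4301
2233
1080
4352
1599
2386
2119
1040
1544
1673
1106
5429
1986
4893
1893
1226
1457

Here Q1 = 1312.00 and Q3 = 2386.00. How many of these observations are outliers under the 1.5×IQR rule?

IQR = 1074.00; fences at 1312.00 − 1611.00 = -299.00 and 2386.00 + 1611.00 = 3997.00.
Outside the cutoffs: 4301, 4352, 4893, 5429.

4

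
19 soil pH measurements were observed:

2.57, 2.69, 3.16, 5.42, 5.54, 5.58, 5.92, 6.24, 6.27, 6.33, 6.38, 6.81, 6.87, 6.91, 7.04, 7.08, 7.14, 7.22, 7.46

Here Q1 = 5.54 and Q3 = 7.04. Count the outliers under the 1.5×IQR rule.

3

IQR = 1.50; fences at 5.54 − 2.25 = 3.29 and 7.04 + 2.25 = 9.29.
Outside the cutoffs: 2.57, 2.69, 3.16.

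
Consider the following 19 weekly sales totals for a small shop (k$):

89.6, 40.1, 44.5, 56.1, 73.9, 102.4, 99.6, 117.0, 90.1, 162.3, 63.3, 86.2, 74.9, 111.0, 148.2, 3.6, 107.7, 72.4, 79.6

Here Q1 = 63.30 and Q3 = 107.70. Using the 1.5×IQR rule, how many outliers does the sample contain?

0

IQR = 44.40; fences at 63.30 − 66.60 = -3.30 and 107.70 + 66.60 = 174.30.
Every value lies within the cutoffs.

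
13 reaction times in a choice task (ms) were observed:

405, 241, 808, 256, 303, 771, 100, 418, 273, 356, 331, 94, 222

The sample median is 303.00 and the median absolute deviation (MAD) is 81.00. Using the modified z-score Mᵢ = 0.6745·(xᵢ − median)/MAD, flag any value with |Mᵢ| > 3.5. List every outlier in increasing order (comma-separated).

771, 808

|Mᵢ| > 3.5 ⇔ |xᵢ − 303.00| > 3.5·81.00/0.6745 = 420.31.
So outliers lie outside [-117.31, 723.31].
771: M = 3.90 → outlier.
808: M = 4.21 → outlier.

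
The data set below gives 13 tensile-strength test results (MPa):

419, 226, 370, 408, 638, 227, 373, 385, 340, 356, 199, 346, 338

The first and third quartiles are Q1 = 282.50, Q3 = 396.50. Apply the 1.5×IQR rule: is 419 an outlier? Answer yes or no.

IQR = Q3 − Q1 = 396.50 − 282.50 = 114.00.
Lower fence = Q1 − 1.5·IQR = 282.50 − 171.00 = 111.50.
Upper fence = Q3 + 1.5·IQR = 396.50 + 171.00 = 567.50.
419 lies within [111.50, 567.50].

no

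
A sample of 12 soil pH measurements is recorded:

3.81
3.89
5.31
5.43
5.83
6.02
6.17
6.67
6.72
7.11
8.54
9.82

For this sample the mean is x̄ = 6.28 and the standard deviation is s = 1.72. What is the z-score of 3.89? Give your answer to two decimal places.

-1.39

z = (3.89 − 6.28) / 1.72 = -1.39.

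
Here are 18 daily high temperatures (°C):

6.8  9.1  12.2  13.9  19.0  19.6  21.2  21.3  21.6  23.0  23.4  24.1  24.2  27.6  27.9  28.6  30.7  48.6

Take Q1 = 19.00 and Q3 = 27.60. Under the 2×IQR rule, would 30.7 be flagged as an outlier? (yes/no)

no

IQR = Q3 − Q1 = 27.60 − 19.00 = 8.60.
Lower fence = Q1 − 2·IQR = 19.00 − 17.20 = 1.80.
Upper fence = Q3 + 2·IQR = 27.60 + 17.20 = 44.80.
30.7 lies within [1.80, 44.80].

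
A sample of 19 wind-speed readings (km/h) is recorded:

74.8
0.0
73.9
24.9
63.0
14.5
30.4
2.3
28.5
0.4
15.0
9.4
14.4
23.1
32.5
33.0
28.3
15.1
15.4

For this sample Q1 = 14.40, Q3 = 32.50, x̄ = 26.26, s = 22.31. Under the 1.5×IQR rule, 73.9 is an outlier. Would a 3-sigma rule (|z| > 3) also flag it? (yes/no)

no

z = (73.9 − 26.26) / 22.31 = 2.14.
|z| = 2.14 ≤ 3.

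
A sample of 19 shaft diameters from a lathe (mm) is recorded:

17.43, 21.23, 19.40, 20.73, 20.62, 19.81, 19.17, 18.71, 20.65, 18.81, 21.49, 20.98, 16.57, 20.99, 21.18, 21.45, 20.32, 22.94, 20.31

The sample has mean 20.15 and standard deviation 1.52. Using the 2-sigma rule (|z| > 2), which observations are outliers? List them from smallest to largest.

Cutoffs at x̄ ± 2s: 20.15 ± 2·1.52 = [17.11, 23.19].
16.57: z = -2.36, |z| > 2 → outlier.
Every other value lies within [17.11, 23.19].

16.57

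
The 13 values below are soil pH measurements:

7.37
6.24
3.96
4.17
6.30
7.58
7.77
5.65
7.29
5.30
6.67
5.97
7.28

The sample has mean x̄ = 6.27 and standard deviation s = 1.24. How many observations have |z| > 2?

Cutoffs: x̄ ± 2s = [3.79, 8.75].
Every value lies within the cutoffs.

0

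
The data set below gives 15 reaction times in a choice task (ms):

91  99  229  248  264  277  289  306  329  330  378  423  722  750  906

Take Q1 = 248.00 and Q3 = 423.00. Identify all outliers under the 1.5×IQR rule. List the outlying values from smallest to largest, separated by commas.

722, 750, 906

IQR = Q3 − Q1 = 423.00 − 248.00 = 175.00.
Lower fence = Q1 − 1.5·IQR = 248.00 − 262.50 = -14.50.
Upper fence = Q3 + 1.5·IQR = 423.00 + 262.50 = 685.50.
722 > 685.50 → outlier.
750 > 685.50 → outlier.
906 > 685.50 → outlier.
All remaining values lie within [-14.50, 685.50].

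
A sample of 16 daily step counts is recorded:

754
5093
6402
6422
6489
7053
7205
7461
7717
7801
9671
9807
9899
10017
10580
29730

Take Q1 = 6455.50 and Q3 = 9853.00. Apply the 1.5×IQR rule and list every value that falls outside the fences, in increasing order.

IQR = Q3 − Q1 = 9853.00 − 6455.50 = 3397.50.
Lower fence = Q1 − 1.5·IQR = 6455.50 − 5096.25 = 1359.25.
Upper fence = Q3 + 1.5·IQR = 9853.00 + 5096.25 = 14949.25.
754 < 1359.25 → outlier.
29730 > 14949.25 → outlier.
All remaining values lie within [1359.25, 14949.25].

754, 29730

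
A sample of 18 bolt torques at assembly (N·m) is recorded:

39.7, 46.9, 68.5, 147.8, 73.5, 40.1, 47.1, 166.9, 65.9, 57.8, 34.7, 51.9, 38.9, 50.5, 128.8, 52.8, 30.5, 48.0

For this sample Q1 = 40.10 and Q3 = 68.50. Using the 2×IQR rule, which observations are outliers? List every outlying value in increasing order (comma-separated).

IQR = Q3 − Q1 = 68.50 − 40.10 = 28.40.
Lower fence = Q1 − 2·IQR = 40.10 − 56.80 = -16.70.
Upper fence = Q3 + 2·IQR = 68.50 + 56.80 = 125.30.
128.8 > 125.30 → outlier.
147.8 > 125.30 → outlier.
166.9 > 125.30 → outlier.
All remaining values lie within [-16.70, 125.30].

128.8, 147.8, 166.9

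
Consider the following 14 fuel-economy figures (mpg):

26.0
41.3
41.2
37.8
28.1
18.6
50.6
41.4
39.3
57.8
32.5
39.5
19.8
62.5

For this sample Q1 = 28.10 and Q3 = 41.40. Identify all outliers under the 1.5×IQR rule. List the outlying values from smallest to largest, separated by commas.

62.5

IQR = Q3 − Q1 = 41.40 − 28.10 = 13.30.
Lower fence = Q1 − 1.5·IQR = 28.10 − 19.95 = 8.15.
Upper fence = Q3 + 1.5·IQR = 41.40 + 19.95 = 61.35.
62.5 > 61.35 → outlier.
All remaining values lie within [8.15, 61.35].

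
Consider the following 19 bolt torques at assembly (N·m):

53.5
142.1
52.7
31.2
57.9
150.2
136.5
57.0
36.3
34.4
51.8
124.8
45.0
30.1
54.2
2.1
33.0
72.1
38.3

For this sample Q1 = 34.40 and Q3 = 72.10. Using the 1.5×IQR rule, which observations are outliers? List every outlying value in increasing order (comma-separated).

IQR = Q3 − Q1 = 72.10 − 34.40 = 37.70.
Lower fence = Q1 − 1.5·IQR = 34.40 − 56.55 = -22.15.
Upper fence = Q3 + 1.5·IQR = 72.10 + 56.55 = 128.65.
136.5 > 128.65 → outlier.
142.1 > 128.65 → outlier.
150.2 > 128.65 → outlier.
All remaining values lie within [-22.15, 128.65].

136.5, 142.1, 150.2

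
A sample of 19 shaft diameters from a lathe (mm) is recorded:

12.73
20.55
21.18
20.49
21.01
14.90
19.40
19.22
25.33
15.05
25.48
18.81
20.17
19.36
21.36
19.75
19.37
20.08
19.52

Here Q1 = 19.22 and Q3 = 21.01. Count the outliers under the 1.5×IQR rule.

IQR = 1.79; fences at 19.22 − 2.685 = 16.535 and 21.01 + 2.685 = 23.695.
Outside the cutoffs: 12.73, 14.90, 15.05, 25.33, 25.48.

5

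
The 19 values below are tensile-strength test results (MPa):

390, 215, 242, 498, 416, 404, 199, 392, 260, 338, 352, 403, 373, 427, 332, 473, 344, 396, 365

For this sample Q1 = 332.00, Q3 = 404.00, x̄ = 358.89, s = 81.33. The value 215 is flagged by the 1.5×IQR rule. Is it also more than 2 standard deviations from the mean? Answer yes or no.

no

z = (215 − 358.89) / 81.33 = -1.77.
|z| = 1.77 ≤ 2.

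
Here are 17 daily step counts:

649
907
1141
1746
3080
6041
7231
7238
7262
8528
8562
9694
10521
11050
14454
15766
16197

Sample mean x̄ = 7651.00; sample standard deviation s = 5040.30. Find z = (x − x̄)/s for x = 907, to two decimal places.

z = (907 − 7651.00) / 5040.30 = -1.34.

-1.34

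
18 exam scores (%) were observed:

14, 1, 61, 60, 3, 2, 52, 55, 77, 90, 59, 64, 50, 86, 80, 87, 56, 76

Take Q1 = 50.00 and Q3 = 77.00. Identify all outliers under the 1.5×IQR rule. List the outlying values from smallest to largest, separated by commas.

1, 2, 3

IQR = Q3 − Q1 = 77.00 − 50.00 = 27.00.
Lower fence = Q1 − 1.5·IQR = 50.00 − 40.50 = 9.50.
Upper fence = Q3 + 1.5·IQR = 77.00 + 40.50 = 117.50.
1 < 9.50 → outlier.
2 < 9.50 → outlier.
3 < 9.50 → outlier.
All remaining values lie within [9.50, 117.50].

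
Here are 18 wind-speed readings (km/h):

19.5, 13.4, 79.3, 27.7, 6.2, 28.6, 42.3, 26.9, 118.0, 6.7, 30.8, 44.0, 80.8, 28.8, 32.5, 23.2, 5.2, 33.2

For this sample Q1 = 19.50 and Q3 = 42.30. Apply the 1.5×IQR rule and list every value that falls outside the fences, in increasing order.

79.3, 80.8, 118.0

IQR = Q3 − Q1 = 42.30 − 19.50 = 22.80.
Lower fence = Q1 − 1.5·IQR = 19.50 − 34.20 = -14.70.
Upper fence = Q3 + 1.5·IQR = 42.30 + 34.20 = 76.50.
79.3 > 76.50 → outlier.
80.8 > 76.50 → outlier.
118.0 > 76.50 → outlier.
All remaining values lie within [-14.70, 76.50].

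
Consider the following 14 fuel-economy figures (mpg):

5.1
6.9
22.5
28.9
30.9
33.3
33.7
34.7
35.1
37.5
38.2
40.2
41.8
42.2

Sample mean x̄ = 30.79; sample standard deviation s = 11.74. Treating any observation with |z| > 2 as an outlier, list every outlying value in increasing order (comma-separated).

Cutoffs at x̄ ± 2s: 30.79 ± 2·11.74 = [7.31, 54.27].
5.1: z = -2.19, |z| > 2 → outlier.
6.9: z = -2.03, |z| > 2 → outlier.
Every other value lies within [7.31, 54.27].

5.1, 6.9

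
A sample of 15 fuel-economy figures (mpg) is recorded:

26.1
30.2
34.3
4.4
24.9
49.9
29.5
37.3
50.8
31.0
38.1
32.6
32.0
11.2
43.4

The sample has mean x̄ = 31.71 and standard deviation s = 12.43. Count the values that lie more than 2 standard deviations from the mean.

1

Cutoffs: x̄ ± 2s = [6.85, 56.57].
Outside the cutoffs: 4.4.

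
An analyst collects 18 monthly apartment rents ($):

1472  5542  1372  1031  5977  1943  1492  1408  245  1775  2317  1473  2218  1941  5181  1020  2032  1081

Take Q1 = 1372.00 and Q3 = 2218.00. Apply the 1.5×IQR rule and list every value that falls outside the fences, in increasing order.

IQR = Q3 − Q1 = 2218.00 − 1372.00 = 846.00.
Lower fence = Q1 − 1.5·IQR = 1372.00 − 1269.00 = 103.00.
Upper fence = Q3 + 1.5·IQR = 2218.00 + 1269.00 = 3487.00.
5181 > 3487.00 → outlier.
5542 > 3487.00 → outlier.
5977 > 3487.00 → outlier.
All remaining values lie within [103.00, 3487.00].

5181, 5542, 5977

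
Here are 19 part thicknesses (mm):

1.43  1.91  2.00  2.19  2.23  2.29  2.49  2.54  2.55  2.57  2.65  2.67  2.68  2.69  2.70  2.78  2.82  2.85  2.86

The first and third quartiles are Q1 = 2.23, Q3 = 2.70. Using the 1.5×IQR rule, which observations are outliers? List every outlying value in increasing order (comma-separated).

IQR = Q3 − Q1 = 2.70 − 2.23 = 0.47.
Lower fence = Q1 − 1.5·IQR = 2.23 − 0.705 = 1.525.
Upper fence = Q3 + 1.5·IQR = 2.70 + 0.705 = 3.405.
1.43 < 1.525 → outlier.
All remaining values lie within [1.525, 3.405].

1.43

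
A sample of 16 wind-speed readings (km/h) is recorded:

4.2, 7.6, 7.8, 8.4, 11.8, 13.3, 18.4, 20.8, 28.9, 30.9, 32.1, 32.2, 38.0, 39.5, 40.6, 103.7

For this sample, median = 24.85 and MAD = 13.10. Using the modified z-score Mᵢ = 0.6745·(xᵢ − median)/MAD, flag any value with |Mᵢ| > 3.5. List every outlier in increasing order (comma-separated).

|Mᵢ| > 3.5 ⇔ |xᵢ − 24.85| > 3.5·13.10/0.6745 = 67.98.
So outliers lie outside [-43.13, 92.83].
103.7: M = 4.06 → outlier.

103.7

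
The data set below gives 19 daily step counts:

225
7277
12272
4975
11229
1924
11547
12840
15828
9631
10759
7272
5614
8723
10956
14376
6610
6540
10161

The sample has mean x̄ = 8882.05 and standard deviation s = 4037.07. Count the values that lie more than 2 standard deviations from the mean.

1

Cutoffs: x̄ ± 2s = [807.91, 16956.19].
Outside the cutoffs: 225.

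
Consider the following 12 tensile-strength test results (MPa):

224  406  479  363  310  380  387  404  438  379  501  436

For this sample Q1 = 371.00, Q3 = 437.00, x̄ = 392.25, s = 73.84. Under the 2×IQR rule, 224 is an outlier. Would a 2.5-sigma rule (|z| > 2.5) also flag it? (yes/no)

z = (224 − 392.25) / 73.84 = -2.28.
|z| = 2.28 ≤ 2.5.

no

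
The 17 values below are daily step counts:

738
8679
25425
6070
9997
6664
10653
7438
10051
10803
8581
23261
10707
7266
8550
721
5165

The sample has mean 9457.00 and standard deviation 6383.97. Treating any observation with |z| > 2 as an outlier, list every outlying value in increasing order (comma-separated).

Cutoffs at x̄ ± 2s: 9457.00 ± 2·6383.97 = [-3310.94, 22224.94].
23261: z = 2.16, |z| > 2 → outlier.
25425: z = 2.50, |z| > 2 → outlier.
Every other value lies within [-3310.94, 22224.94].

23261, 25425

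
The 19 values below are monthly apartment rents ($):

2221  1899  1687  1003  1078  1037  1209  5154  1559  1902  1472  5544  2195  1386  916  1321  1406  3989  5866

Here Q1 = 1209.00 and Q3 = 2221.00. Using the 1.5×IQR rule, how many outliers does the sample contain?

IQR = 1012.00; fences at 1209.00 − 1518.00 = -309.00 and 2221.00 + 1518.00 = 3739.00.
Outside the cutoffs: 3989, 5154, 5544, 5866.

4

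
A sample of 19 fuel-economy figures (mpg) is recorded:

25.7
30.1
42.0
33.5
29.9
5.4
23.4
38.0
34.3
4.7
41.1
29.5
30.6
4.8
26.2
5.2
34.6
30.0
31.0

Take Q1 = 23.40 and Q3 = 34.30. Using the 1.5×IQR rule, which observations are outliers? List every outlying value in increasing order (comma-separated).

4.7, 4.8, 5.2, 5.4

IQR = Q3 − Q1 = 34.30 − 23.40 = 10.90.
Lower fence = Q1 − 1.5·IQR = 23.40 − 16.35 = 7.05.
Upper fence = Q3 + 1.5·IQR = 34.30 + 16.35 = 50.65.
4.7 < 7.05 → outlier.
4.8 < 7.05 → outlier.
5.2 < 7.05 → outlier.
5.4 < 7.05 → outlier.
All remaining values lie within [7.05, 50.65].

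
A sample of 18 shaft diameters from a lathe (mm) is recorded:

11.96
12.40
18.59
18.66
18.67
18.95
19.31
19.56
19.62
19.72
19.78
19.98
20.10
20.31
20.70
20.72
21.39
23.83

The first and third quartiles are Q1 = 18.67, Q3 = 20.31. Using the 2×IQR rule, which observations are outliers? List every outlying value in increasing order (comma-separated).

IQR = Q3 − Q1 = 20.31 − 18.67 = 1.64.
Lower fence = Q1 − 2·IQR = 18.67 − 3.28 = 15.39.
Upper fence = Q3 + 2·IQR = 20.31 + 3.28 = 23.59.
11.96 < 15.39 → outlier.
12.40 < 15.39 → outlier.
23.83 > 23.59 → outlier.
All remaining values lie within [15.39, 23.59].

11.96, 12.40, 23.83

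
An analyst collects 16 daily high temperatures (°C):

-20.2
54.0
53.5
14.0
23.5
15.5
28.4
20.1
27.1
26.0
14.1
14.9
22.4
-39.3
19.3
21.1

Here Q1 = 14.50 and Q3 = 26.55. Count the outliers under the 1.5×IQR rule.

IQR = 12.05; fences at 14.50 − 18.075 = -3.575 and 26.55 + 18.075 = 44.625.
Outside the cutoffs: -39.3, -20.2, 53.5, 54.0.

4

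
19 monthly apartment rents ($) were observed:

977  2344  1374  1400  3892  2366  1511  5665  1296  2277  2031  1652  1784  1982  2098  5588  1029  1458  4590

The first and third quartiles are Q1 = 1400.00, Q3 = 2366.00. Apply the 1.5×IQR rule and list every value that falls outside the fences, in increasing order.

IQR = Q3 − Q1 = 2366.00 − 1400.00 = 966.00.
Lower fence = Q1 − 1.5·IQR = 1400.00 − 1449.00 = -49.00.
Upper fence = Q3 + 1.5·IQR = 2366.00 + 1449.00 = 3815.00.
3892 > 3815.00 → outlier.
4590 > 3815.00 → outlier.
5588 > 3815.00 → outlier.
5665 > 3815.00 → outlier.
All remaining values lie within [-49.00, 3815.00].

3892, 4590, 5588, 5665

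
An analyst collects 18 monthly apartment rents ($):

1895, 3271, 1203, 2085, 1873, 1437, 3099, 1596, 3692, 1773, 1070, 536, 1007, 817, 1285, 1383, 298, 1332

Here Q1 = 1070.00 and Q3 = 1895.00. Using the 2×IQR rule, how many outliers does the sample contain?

1

IQR = 825.00; fences at 1070.00 − 1650.00 = -580.00 and 1895.00 + 1650.00 = 3545.00.
Outside the cutoffs: 3692.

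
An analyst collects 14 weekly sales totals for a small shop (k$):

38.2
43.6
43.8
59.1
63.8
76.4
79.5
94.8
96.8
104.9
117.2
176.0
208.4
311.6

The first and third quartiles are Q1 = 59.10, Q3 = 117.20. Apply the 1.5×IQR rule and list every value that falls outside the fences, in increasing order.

IQR = Q3 − Q1 = 117.20 − 59.10 = 58.10.
Lower fence = Q1 − 1.5·IQR = 59.10 − 87.15 = -28.05.
Upper fence = Q3 + 1.5·IQR = 117.20 + 87.15 = 204.35.
208.4 > 204.35 → outlier.
311.6 > 204.35 → outlier.
All remaining values lie within [-28.05, 204.35].

208.4, 311.6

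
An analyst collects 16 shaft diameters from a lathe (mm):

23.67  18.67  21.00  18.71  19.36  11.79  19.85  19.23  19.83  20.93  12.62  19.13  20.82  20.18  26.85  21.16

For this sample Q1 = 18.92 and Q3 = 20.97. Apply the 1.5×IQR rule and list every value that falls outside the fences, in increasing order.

IQR = Q3 − Q1 = 20.97 − 18.92 = 2.05.
Lower fence = Q1 − 1.5·IQR = 18.92 − 3.075 = 15.845.
Upper fence = Q3 + 1.5·IQR = 20.97 + 3.075 = 24.045.
11.79 < 15.845 → outlier.
12.62 < 15.845 → outlier.
26.85 > 24.045 → outlier.
All remaining values lie within [15.845, 24.045].

11.79, 12.62, 26.85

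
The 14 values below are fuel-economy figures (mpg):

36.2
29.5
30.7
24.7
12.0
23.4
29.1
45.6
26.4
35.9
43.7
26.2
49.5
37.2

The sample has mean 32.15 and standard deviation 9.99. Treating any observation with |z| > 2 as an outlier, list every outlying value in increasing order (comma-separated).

Cutoffs at x̄ ± 2s: 32.15 ± 2·9.99 = [12.17, 52.13].
12.0: z = -2.02, |z| > 2 → outlier.
Every other value lies within [12.17, 52.13].

12.0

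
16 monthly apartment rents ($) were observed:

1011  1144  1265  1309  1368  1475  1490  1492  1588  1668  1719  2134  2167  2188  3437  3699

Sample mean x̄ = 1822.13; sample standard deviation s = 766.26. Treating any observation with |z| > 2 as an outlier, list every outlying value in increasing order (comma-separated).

Cutoffs at x̄ ± 2s: 1822.13 ± 2·766.26 = [289.61, 3354.65].
3437: z = 2.11, |z| > 2 → outlier.
3699: z = 2.45, |z| > 2 → outlier.
Every other value lies within [289.61, 3354.65].

3437, 3699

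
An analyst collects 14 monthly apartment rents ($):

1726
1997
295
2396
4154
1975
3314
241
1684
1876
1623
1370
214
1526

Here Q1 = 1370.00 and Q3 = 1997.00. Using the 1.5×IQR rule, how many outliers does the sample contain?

IQR = 627.00; fences at 1370.00 − 940.50 = 429.50 and 1997.00 + 940.50 = 2937.50.
Outside the cutoffs: 214, 241, 295, 3314, 4154.

5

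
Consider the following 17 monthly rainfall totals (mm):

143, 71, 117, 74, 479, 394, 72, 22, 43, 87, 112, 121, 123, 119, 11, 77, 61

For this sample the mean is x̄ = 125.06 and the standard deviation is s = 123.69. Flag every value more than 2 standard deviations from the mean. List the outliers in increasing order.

Cutoffs at x̄ ± 2s: 125.06 ± 2·123.69 = [-122.32, 372.44].
394: z = 2.17, |z| > 2 → outlier.
479: z = 2.86, |z| > 2 → outlier.
Every other value lies within [-122.32, 372.44].

394, 479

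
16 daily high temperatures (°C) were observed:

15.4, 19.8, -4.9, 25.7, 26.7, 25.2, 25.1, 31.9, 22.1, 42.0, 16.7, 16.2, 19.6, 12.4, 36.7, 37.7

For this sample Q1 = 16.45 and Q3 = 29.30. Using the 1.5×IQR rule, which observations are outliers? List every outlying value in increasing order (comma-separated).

-4.9

IQR = Q3 − Q1 = 29.30 − 16.45 = 12.85.
Lower fence = Q1 − 1.5·IQR = 16.45 − 19.275 = -2.825.
Upper fence = Q3 + 1.5·IQR = 29.30 + 19.275 = 48.575.
-4.9 < -2.825 → outlier.
All remaining values lie within [-2.825, 48.575].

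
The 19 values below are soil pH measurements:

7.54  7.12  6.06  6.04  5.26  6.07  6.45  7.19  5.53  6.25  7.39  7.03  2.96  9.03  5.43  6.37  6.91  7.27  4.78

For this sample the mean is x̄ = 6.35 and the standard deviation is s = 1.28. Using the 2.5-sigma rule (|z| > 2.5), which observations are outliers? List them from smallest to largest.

Cutoffs at x̄ ± 2.5s: 6.35 ± 2.5·1.28 = [3.15, 9.55].
2.96: z = -2.65, |z| > 2.5 → outlier.
Every other value lies within [3.15, 9.55].

2.96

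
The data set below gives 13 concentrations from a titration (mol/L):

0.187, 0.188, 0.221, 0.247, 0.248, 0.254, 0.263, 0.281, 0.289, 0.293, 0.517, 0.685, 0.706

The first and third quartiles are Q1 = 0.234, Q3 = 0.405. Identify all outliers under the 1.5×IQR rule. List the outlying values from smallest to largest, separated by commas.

0.685, 0.706

IQR = Q3 − Q1 = 0.405 − 0.234 = 0.171.
Lower fence = Q1 − 1.5·IQR = 0.234 − 0.2565 = -0.0225.
Upper fence = Q3 + 1.5·IQR = 0.405 + 0.2565 = 0.6615.
0.685 > 0.6615 → outlier.
0.706 > 0.6615 → outlier.
All remaining values lie within [-0.0225, 0.6615].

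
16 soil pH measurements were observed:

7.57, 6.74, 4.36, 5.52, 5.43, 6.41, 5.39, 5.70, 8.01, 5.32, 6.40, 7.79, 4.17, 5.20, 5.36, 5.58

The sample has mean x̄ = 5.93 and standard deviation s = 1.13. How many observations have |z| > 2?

0

Cutoffs: x̄ ± 2s = [3.67, 8.19].
Every value lies within the cutoffs.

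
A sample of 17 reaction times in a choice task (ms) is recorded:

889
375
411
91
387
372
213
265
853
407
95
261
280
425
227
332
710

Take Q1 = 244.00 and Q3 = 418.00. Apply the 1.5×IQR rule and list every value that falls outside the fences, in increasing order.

710, 853, 889

IQR = Q3 − Q1 = 418.00 − 244.00 = 174.00.
Lower fence = Q1 − 1.5·IQR = 244.00 − 261.00 = -17.00.
Upper fence = Q3 + 1.5·IQR = 418.00 + 261.00 = 679.00.
710 > 679.00 → outlier.
853 > 679.00 → outlier.
889 > 679.00 → outlier.
All remaining values lie within [-17.00, 679.00].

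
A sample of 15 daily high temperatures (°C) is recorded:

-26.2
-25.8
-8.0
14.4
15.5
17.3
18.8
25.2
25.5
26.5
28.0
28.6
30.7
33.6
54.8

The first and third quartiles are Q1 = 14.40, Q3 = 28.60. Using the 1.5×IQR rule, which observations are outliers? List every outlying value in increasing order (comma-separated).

-26.2, -25.8, -8.0, 54.8

IQR = Q3 − Q1 = 28.60 − 14.40 = 14.20.
Lower fence = Q1 − 1.5·IQR = 14.40 − 21.30 = -6.90.
Upper fence = Q3 + 1.5·IQR = 28.60 + 21.30 = 49.90.
-26.2 < -6.90 → outlier.
-25.8 < -6.90 → outlier.
-8.0 < -6.90 → outlier.
54.8 > 49.90 → outlier.
All remaining values lie within [-6.90, 49.90].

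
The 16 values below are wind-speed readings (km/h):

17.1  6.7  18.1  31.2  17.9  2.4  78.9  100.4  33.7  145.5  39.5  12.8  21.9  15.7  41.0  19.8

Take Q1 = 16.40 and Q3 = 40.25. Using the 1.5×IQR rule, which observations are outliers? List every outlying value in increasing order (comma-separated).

78.9, 100.4, 145.5

IQR = Q3 − Q1 = 40.25 − 16.40 = 23.85.
Lower fence = Q1 − 1.5·IQR = 16.40 − 35.775 = -19.375.
Upper fence = Q3 + 1.5·IQR = 40.25 + 35.775 = 76.025.
78.9 > 76.025 → outlier.
100.4 > 76.025 → outlier.
145.5 > 76.025 → outlier.
All remaining values lie within [-19.375, 76.025].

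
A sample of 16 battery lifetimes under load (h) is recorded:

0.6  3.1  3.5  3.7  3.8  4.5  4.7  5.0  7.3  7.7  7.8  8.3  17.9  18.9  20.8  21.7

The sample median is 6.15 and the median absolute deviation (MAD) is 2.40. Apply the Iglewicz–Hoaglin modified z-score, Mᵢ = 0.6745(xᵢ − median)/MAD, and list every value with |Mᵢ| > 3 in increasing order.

|Mᵢ| > 3 ⇔ |xᵢ − 6.15| > 3·2.40/0.6745 = 10.67.
So outliers lie outside [-4.52, 16.82].
17.9: M = 3.30 → outlier.
18.9: M = 3.58 → outlier.
20.8: M = 4.12 → outlier.
21.7: M = 4.37 → outlier.

17.9, 18.9, 20.8, 21.7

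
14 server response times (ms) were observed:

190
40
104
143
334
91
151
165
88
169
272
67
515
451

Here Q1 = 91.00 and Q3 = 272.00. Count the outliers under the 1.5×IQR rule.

0

IQR = 181.00; fences at 91.00 − 271.50 = -180.50 and 272.00 + 271.50 = 543.50.
Every value lies within the cutoffs.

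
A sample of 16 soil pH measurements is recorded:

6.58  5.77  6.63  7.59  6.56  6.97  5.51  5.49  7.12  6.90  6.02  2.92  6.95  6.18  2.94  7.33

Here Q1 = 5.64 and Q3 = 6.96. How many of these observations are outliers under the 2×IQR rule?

2

IQR = 1.32; fences at 5.64 − 2.64 = 3.00 and 6.96 + 2.64 = 9.60.
Outside the cutoffs: 2.92, 2.94.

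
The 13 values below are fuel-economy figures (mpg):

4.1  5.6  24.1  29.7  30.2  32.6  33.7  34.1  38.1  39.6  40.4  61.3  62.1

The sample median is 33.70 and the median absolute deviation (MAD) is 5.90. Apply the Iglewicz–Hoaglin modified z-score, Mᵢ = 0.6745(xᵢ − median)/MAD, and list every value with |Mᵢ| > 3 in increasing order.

4.1, 5.6, 61.3, 62.1

|Mᵢ| > 3 ⇔ |xᵢ − 33.70| > 3·5.90/0.6745 = 26.24.
So outliers lie outside [7.46, 59.94].
4.1: M = -3.38 → outlier.
5.6: M = -3.21 → outlier.
61.3: M = 3.16 → outlier.
62.1: M = 3.25 → outlier.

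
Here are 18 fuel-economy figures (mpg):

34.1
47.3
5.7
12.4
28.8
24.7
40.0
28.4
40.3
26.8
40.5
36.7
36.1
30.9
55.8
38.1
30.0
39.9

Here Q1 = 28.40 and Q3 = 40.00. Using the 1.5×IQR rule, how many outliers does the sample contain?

1

IQR = 11.60; fences at 28.40 − 17.40 = 11.00 and 40.00 + 17.40 = 57.40.
Outside the cutoffs: 5.7.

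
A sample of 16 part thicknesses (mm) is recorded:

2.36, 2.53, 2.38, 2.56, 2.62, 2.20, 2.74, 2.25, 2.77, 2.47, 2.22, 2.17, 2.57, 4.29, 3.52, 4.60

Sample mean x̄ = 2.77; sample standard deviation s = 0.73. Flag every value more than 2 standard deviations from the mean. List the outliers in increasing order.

Cutoffs at x̄ ± 2s: 2.77 ± 2·0.73 = [1.31, 4.23].
4.29: z = 2.08, |z| > 2 → outlier.
4.60: z = 2.51, |z| > 2 → outlier.
Every other value lies within [1.31, 4.23].

4.29, 4.60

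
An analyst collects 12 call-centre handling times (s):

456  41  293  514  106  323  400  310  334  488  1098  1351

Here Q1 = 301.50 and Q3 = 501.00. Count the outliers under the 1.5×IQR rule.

2

IQR = 199.50; fences at 301.50 − 299.25 = 2.25 and 501.00 + 299.25 = 800.25.
Outside the cutoffs: 1098, 1351.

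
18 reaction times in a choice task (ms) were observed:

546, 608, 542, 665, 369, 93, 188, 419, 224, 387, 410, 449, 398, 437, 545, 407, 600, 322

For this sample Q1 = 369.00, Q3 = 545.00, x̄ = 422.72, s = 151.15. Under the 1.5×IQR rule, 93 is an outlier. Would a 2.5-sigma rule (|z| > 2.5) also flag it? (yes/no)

no

z = (93 − 422.72) / 151.15 = -2.18.
|z| = 2.18 ≤ 2.5.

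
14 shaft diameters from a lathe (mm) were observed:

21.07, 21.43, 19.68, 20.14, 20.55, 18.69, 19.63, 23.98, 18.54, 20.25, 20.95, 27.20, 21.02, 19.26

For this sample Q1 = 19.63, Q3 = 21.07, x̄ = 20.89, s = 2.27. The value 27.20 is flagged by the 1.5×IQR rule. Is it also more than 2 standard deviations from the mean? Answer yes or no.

z = (27.20 − 20.89) / 2.27 = 2.78.
|z| = 2.78 > 2.

yes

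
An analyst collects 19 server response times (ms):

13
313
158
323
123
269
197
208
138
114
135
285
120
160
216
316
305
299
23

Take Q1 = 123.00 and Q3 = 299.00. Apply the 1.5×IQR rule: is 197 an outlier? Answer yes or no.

no

IQR = Q3 − Q1 = 299.00 − 123.00 = 176.00.
Lower fence = Q1 − 1.5·IQR = 123.00 − 264.00 = -141.00.
Upper fence = Q3 + 1.5·IQR = 299.00 + 264.00 = 563.00.
197 lies within [-141.00, 563.00].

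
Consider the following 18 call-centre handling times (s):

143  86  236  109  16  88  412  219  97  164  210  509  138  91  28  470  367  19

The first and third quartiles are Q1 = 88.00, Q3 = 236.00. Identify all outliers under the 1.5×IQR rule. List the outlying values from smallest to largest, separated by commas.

470, 509

IQR = Q3 − Q1 = 236.00 − 88.00 = 148.00.
Lower fence = Q1 − 1.5·IQR = 88.00 − 222.00 = -134.00.
Upper fence = Q3 + 1.5·IQR = 236.00 + 222.00 = 458.00.
470 > 458.00 → outlier.
509 > 458.00 → outlier.
All remaining values lie within [-134.00, 458.00].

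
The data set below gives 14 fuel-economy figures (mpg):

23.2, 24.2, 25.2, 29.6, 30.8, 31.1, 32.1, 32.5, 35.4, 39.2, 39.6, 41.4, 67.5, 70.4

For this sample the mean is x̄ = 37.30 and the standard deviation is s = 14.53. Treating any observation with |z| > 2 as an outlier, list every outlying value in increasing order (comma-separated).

Cutoffs at x̄ ± 2s: 37.30 ± 2·14.53 = [8.24, 66.36].
67.5: z = 2.08, |z| > 2 → outlier.
70.4: z = 2.28, |z| > 2 → outlier.
Every other value lies within [8.24, 66.36].

67.5, 70.4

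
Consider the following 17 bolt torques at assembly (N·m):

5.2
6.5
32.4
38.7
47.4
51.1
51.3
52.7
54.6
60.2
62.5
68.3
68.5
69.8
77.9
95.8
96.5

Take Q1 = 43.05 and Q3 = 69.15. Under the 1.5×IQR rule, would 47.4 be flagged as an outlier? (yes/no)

no

IQR = Q3 − Q1 = 69.15 − 43.05 = 26.10.
Lower fence = Q1 − 1.5·IQR = 43.05 − 39.15 = 3.90.
Upper fence = Q3 + 1.5·IQR = 69.15 + 39.15 = 108.30.
47.4 lies within [3.90, 108.30].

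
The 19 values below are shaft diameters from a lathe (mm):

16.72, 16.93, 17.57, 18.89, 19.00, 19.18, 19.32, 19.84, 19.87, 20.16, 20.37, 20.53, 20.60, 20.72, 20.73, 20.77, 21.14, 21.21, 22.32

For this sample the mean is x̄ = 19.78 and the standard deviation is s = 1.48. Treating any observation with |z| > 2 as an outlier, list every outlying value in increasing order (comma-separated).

16.72

Cutoffs at x̄ ± 2s: 19.78 ± 2·1.48 = [16.82, 22.74].
16.72: z = -2.07, |z| > 2 → outlier.
Every other value lies within [16.82, 22.74].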